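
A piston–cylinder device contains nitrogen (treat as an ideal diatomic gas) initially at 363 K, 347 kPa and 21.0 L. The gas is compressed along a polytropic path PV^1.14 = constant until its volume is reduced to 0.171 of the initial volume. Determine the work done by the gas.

-14600 J

n = P₁V₁/(RT₁) = 347×21.0/(8.314×363) = 2.41 mol.
Polytropic n=1.14: T₂ = T₁(V₁/V₂)^(n−1) = 363×(5.85)^0.14 = 465 K; P₂ = P₁(V₁/V₂)^n = 2600 kPa.
W = (P₁V₁−P₂V₂)/(n−1) = (347×21.0−2600×3.59)/0.14 = -14600 J.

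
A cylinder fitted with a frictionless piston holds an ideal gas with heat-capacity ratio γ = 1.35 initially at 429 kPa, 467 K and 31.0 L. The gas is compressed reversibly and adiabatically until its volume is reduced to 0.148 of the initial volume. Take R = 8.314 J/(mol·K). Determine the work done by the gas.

n = P₁V₁/(RT₁) = 429×31.0/(8.314×467) = 3.43 mol.
Adiabatic: TV^(γ−1) = const ⇒ T₂ = 467×(6.76)^0.350 = 911 K; PV^γ = const ⇒ P₂ = 5660 kPa.
ΔU = nCvΔT = 3.43×23.8×(911−467) = 36200 J.
Q = 0 for an adiabatic process, so W = −ΔU = -36200 J.

-36200 J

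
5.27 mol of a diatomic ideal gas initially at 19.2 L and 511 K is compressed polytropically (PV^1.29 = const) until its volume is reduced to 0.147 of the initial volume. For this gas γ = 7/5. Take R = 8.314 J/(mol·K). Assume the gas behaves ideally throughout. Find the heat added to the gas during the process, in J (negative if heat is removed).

-15800 J

P₁ = nRT₁/V₁ = 5.27×8.314×511/19.2 = 1170 kPa.
Polytropic n=1.29: T₂ = T₁(V₁/V₂)^(n−1) = 511×(6.80)^0.29 = 891 K; P₂ = P₁(V₁/V₂)^n = 13800 kPa.
W = (P₁V₁−P₂V₂)/(n−1) = (1170×19.2−13800×2.82)/0.29 = -57400 J.
ΔU = nCvΔT = 5.27×20.8×(891−511) = 41600 J.
Q = ΔU + W = -15800 J.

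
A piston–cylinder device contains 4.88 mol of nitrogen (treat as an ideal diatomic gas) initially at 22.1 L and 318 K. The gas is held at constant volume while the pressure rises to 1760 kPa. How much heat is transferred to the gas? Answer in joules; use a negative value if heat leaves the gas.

P₁ = nRT₁/V₁ = 4.88×8.314×318/22.1 = 584 kPa.
Isochoric: V stays 22.1 L; P/T = const ⇒ T₂ = 959 K, P₂ = 1760 kPa.
W = 0 (no volume change).
ΔU = nCvΔT = 4.88×20.8×(959−318) = 65000 J.
Q = ΔU = 65000 J.

65000 J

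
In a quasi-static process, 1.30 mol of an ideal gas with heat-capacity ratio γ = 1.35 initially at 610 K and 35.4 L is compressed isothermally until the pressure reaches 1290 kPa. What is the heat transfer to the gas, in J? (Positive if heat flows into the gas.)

-12800 J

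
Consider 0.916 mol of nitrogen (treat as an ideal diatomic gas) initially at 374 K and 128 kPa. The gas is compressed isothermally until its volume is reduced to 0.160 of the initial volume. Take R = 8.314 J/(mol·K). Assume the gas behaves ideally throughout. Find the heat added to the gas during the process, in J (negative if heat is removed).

V₁ = nRT₁/P₁ = 0.916×8.314×374/128 = 22.3 L.
Isothermal: T stays 374 K; PV = const ⇒ V₂ = 3.56 L, P₂ = 800 kPa.
ΔU = 0 (ideal gas, T constant).
W = nRT ln(V₂/V₁) = 0.916×8.314×374×ln(0.160) = -5220 J.
Q = ΔU + W = -5220 J.

-5220 J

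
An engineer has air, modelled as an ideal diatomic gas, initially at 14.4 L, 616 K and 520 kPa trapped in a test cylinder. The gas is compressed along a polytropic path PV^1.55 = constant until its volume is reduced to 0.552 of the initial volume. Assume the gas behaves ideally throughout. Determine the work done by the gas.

n = P₁V₁/(RT₁) = 520×14.4/(8.314×616) = 1.46 mol.
Polytropic n=1.55: T₂ = T₁(V₁/V₂)^(n−1) = 616×(1.81)^0.55 = 854 K; P₂ = P₁(V₁/V₂)^n = 1310 kPa.
W = (P₁V₁−P₂V₂)/(n−1) = (520×14.4−1310×7.95)/0.55 = -5260 J.

-5260 J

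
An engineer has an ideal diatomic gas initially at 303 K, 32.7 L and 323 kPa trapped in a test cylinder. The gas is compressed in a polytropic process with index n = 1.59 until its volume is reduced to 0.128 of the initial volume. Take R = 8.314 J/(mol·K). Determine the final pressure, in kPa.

8490 kPa

Polytropic n=1.59: T₂ = T₁(V₁/V₂)^(n−1) = 303×(7.81)^0.59 = 1020 K; P₂ = P₁(V₁/V₂)^n = 8490 kPa.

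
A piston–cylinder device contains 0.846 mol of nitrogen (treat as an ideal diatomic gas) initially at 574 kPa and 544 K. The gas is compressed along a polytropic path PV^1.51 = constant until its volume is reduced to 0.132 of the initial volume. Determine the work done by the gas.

-13600 J

V₁ = nRT₁/P₁ = 0.846×8.314×544/574 = 6.67 L.
Polytropic n=1.51: T₂ = T₁(V₁/V₂)^(n−1) = 544×(7.58)^0.51 = 1530 K; P₂ = P₁(V₁/V₂)^n = 12200 kPa.
W = (P₁V₁−P₂V₂)/(n−1) = (574×6.67−12200×0.880)/0.51 = -13600 J.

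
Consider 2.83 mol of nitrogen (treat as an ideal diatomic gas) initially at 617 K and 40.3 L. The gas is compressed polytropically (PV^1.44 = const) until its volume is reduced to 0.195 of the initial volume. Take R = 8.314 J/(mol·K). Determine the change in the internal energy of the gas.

38200 J

P₁ = nRT₁/V₁ = 2.83×8.314×617/40.3 = 360 kPa.
Polytropic n=1.44: T₂ = T₁(V₁/V₂)^(n−1) = 617×(5.13)^0.44 = 1270 K; P₂ = P₁(V₁/V₂)^n = 3790 kPa.
For an ideal gas ΔU = nCvΔT with Cv = (5/2)R = 20.8 J/(mol·K).
ΔU = 2.83×20.8×(1270−617) = 38200 J.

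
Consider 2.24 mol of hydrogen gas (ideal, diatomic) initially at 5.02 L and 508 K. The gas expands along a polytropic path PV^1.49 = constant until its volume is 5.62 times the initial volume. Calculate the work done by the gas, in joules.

11000 J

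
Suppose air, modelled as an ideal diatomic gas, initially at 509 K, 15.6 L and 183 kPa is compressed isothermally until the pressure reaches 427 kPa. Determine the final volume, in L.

6.69 L

Isothermal: T stays 509 K; PV = const ⇒ V₂ = 6.69 L, P₂ = 427 kPa.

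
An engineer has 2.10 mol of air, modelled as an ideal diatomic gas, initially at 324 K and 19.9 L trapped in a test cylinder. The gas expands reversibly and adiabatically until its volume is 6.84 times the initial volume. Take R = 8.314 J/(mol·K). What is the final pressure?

19.3 kPa

P₁ = nRT₁/V₁ = 2.10×8.314×324/19.9 = 284 kPa.
Adiabatic: TV^(γ−1) = const ⇒ T₂ = 324×(0.146)^0.400 = 150 K; PV^γ = const ⇒ P₂ = 19.3 kPa.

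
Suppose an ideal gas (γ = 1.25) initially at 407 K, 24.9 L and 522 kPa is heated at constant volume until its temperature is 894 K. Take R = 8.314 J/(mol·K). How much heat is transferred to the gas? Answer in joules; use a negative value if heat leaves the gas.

n = P₁V₁/(RT₁) = 522×24.9/(8.314×407) = 3.84 mol.
Isochoric: V stays 24.9 L; P/T = const ⇒ T₂ = 894 K, P₂ = 1150 kPa.
W = 0 (no volume change).
ΔU = nCvΔT = 3.84×33.3×(894−407) = 62200 J.
Q = ΔU = 62200 J.

62200 J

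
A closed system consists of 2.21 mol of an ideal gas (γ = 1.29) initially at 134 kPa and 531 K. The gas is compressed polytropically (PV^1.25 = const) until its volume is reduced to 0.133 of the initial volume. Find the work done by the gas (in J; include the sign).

-25600 J

V₁ = nRT₁/P₁ = 2.21×8.314×531/134 = 72.8 L.
Polytropic n=1.25: T₂ = T₁(V₁/V₂)^(n−1) = 531×(7.52)^0.25 = 879 K; P₂ = P₁(V₁/V₂)^n = 1670 kPa.
W = (P₁V₁−P₂V₂)/(n−1) = (134×72.8−1670×9.68)/0.25 = -25600 J.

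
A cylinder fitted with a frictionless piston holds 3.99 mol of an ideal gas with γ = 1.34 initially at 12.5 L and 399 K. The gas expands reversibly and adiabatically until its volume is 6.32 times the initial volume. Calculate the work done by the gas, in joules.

18100 J

P₁ = nRT₁/V₁ = 3.99×8.314×399/12.5 = 1060 kPa.
Adiabatic: TV^(γ−1) = const ⇒ T₂ = 399×(0.158)^0.340 = 213 K; PV^γ = const ⇒ P₂ = 89.5 kPa.
ΔU = nCvΔT = 3.99×24.5×(213−399) = -18100 J.
Q = 0 for an adiabatic process, so W = −ΔU = 18100 J.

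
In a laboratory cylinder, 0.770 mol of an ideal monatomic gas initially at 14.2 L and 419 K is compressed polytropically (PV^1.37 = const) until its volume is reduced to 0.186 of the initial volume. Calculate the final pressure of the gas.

P₁ = nRT₁/V₁ = 0.770×8.314×419/14.2 = 189 kPa.
Polytropic n=1.37: T₂ = T₁(V₁/V₂)^(n−1) = 419×(5.38)^0.37 = 781 K; P₂ = P₁(V₁/V₂)^n = 1890 kPa.

1890 kPa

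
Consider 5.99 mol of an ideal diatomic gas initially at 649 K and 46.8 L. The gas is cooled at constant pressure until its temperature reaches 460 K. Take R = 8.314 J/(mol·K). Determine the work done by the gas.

P₁ = nRT₁/V₁ = 5.99×8.314×649/46.8 = 691 kPa.
Isobaric: P stays 691 kPa; V/T = const ⇒ T₂ = 460 K, V₂ = 33.2 L.
W = PΔV = 691×(33.2−46.8) kPa·L = -9410 J.

-9410 J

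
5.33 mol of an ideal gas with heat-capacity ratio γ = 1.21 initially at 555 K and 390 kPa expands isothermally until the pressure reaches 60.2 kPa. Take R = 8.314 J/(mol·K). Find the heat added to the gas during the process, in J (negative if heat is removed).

V₁ = nRT₁/P₁ = 5.33×8.314×555/390 = 63.1 L.
Isothermal: T stays 555 K; PV = const ⇒ V₂ = 409 L, P₂ = 60.2 kPa.
ΔU = 0 (ideal gas, T constant).
W = nRT ln(V₂/V₁) = 5.33×8.314×555×ln(6.48) = 46000 J.
Q = ΔU + W = 46000 J.

46000 J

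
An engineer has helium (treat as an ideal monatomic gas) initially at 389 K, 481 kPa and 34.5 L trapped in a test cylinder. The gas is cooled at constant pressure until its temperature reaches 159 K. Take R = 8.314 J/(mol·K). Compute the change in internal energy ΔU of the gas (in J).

n = P₁V₁/(RT₁) = 481×34.5/(8.314×389) = 5.13 mol.
Isobaric: P stays 481 kPa; V/T = const ⇒ T₂ = 159 K, V₂ = 14.1 L.
For an ideal gas ΔU = nCvΔT with Cv = (3/2)R = 12.5 J/(mol·K).
ΔU = 5.13×12.5×(159−389) = -14700 J.

-14700 J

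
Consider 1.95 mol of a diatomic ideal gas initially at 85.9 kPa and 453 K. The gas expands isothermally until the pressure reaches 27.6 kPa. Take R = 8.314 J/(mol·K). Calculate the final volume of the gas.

266 L

V₁ = nRT₁/P₁ = 1.95×8.314×453/85.9 = 85.5 L.
Isothermal: T stays 453 K; PV = const ⇒ V₂ = 266 L, P₂ = 27.6 kPa.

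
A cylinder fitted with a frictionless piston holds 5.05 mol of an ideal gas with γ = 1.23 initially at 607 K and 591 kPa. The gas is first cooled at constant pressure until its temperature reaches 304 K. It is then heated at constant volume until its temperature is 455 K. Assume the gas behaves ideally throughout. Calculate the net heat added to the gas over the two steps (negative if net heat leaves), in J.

V₁ = nRT₁/P₁ = 5.05×8.314×607/591 = 43.1 L.
Step 1 — Isobaric: P stays 591 kPa; V/T = const ⇒ T₂ = 304 K, V₂ = 21.6 L.
W = PΔV = 591×(21.6−43.1) kPa·L = -12700 J.
ΔU = nCvΔT = 5.05×36.1×(304−607) = -55300 J.
Q = ΔU + W = nCpΔT = -68000 J.
State after step 1: P = 591 kPa, V = 21.6 L, T = 304 K.
Step 2 — Isochoric: V stays 21.6 L; P/T = const ⇒ T₂ = 455 K, P₂ = 885 kPa.
W = 0 (no volume change).
ΔU = nCvΔT = 5.05×36.1×(455−304) = 27600 J.
Q = ΔU = 27600 J.
Net over both steps: W = -12700 J, Q = -40500 J, ΔU = -27700 J.

-40500 J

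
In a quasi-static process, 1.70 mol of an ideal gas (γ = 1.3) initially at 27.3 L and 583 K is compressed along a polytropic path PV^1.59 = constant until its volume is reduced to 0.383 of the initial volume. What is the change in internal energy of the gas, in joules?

20900 J

P₁ = nRT₁/V₁ = 1.70×8.314×583/27.3 = 302 kPa.
Polytropic n=1.59: T₂ = T₁(V₁/V₂)^(n−1) = 583×(2.61)^0.59 = 1030 K; P₂ = P₁(V₁/V₂)^n = 1390 kPa.
For an ideal gas ΔU = nCvΔT with Cv = R/(γ−1) = 27.7 J/(mol·K).
ΔU = 1.70×27.7×(1030−583) = 20900 J.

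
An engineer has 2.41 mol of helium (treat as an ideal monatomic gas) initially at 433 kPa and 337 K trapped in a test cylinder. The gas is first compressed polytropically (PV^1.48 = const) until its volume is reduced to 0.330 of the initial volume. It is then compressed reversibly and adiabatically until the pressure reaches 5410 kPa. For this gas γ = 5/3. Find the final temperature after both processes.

817 K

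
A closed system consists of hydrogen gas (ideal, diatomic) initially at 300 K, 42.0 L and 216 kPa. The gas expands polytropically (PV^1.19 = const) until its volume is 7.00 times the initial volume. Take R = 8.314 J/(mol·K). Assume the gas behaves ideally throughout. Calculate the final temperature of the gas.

Polytropic n=1.19: T₂ = T₁(V₁/V₂)^(n−1) = 300×(0.143)^0.19 = 207 K; P₂ = P₁(V₁/V₂)^n = 21.3 kPa.

207 K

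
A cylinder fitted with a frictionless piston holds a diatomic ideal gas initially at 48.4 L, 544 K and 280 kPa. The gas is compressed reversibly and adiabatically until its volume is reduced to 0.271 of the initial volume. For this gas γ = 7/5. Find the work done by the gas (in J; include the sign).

n = P₁V₁/(RT₁) = 280×48.4/(8.314×544) = 3.00 mol.
Adiabatic: TV^(γ−1) = const ⇒ T₂ = 544×(3.69)^0.400 = 917 K; PV^γ = const ⇒ P₂ = 1740 kPa.
ΔU = nCvΔT = 3.00×20.8×(917−544) = 23200 J.
Q = 0 for an adiabatic process, so W = −ΔU = -23200 J.

-23200 J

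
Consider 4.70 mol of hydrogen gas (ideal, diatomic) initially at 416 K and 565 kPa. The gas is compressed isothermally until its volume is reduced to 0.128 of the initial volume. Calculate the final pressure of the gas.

V₁ = nRT₁/P₁ = 4.70×8.314×416/565 = 28.8 L.
Isothermal: T stays 416 K; PV = const ⇒ V₂ = 3.68 L, P₂ = 4410 kPa.

4410 kPa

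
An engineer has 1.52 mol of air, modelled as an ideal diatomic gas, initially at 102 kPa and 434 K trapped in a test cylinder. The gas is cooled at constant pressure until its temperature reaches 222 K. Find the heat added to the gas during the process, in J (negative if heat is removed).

-9380 J

V₁ = nRT₁/P₁ = 1.52×8.314×434/102 = 53.8 L.
Isobaric: P stays 102 kPa; V/T = const ⇒ T₂ = 222 K, V₂ = 27.5 L.
W = PΔV = 102×(27.5−53.8) kPa·L = -2680 J.
ΔU = nCvΔT = 1.52×20.8×(222−434) = -6700 J.
Q = ΔU + W = nCpΔT = -9380 J.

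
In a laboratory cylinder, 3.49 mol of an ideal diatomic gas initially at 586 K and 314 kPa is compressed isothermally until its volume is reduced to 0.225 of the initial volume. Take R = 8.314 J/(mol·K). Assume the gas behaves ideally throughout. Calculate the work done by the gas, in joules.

V₁ = nRT₁/P₁ = 3.49×8.314×586/314 = 54.2 L.
Isothermal: T stays 586 K; PV = const ⇒ V₂ = 12.2 L, P₂ = 1400 kPa.
W = nRT ln(V₂/V₁) = 3.49×8.314×586×ln(0.225) = -25400 J.

-25400 J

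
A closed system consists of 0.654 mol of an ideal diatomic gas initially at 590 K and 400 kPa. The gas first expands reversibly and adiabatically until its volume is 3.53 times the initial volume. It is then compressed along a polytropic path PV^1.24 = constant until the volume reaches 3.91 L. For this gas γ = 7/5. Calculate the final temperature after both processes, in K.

V₁ = nRT₁/P₁ = 0.654×8.314×590/400 = 8.02 L.
Step 1 — Adiabatic: TV^(γ−1) = const ⇒ T₂ = 590×(0.283)^0.400 = 356 K; PV^γ = const ⇒ P₂ = 68.4 kPa.
ΔU = nCvΔT = 0.654×20.8×(356−590) = -3180 J.
Q = 0 for an adiabatic process, so W = −ΔU = 3180 J.
State after step 1: P = 68.4 kPa, V = 28.3 L, T = 356 K.
Step 2 — Polytropic n=1.24: T₂ = T₁(V₁/V₂)^(n−1) = 356×(7.24)^0.24 = 573 K; P₂ = P₁(V₁/V₂)^n = 797 kPa.
W = (P₁V₁−P₂V₂)/(n−1) = (68.4×28.3−797×3.91)/0.24 = -4910 J.
ΔU = nCvΔT = 0.654×20.8×(573−356) = 2950 J.
Q = ΔU + W = -1960 J.
Net over both steps: W = -1730 J, Q = -1960 J, ΔU = -232 J.

573 K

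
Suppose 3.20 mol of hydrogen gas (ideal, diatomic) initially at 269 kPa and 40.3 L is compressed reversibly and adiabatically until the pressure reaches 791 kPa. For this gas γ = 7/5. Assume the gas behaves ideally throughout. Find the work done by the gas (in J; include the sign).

T₁ = P₁V₁/(nR) = 269×40.3/(3.20×8.314) = 407 K.
Adiabatic: T₂/T₁ = (P₂/P₁)^((γ−1)/γ) ⇒ T₂ = 407×(2.94)^0.286 = 555 K; V₂ = 18.7 L.
ΔU = nCvΔT = 3.20×20.8×(555−407) = 9780 J.
Q = 0 for an adiabatic process, so W = −ΔU = -9780 J.

-9780 J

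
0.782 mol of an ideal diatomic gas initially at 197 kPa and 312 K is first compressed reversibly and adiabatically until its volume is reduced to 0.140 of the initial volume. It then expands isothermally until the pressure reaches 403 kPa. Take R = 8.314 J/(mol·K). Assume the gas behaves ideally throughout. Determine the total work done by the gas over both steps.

V₁ = nRT₁/P₁ = 0.782×8.314×312/197 = 10.3 L.
Step 1 — Adiabatic: TV^(γ−1) = const ⇒ T₂ = 312×(7.14)^0.400 = 685 K; PV^γ = const ⇒ P₂ = 3090 kPa.
ΔU = nCvΔT = 0.782×20.8×(685−312) = 6060 J.
Q = 0 for an adiabatic process, so W = −ΔU = -6060 J.
State after step 1: P = 3090 kPa, V = 1.44 L, T = 685 K.
Step 2 — Isothermal: T stays 685 K; PV = const ⇒ V₂ = 11.1 L, P₂ = 403 kPa.
ΔU = 0 (ideal gas, T constant).
W = nRT ln(V₂/V₁) = 0.782×8.314×685×ln(7.67) = 9070 J.
Q = ΔU + W = 9070 J.
Net over both steps: W = 3010 J, Q = 9070 J, ΔU = 6060 J.

3010 J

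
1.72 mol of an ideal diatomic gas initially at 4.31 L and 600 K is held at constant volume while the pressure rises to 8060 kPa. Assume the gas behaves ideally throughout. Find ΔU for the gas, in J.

P₁ = nRT₁/V₁ = 1.72×8.314×600/4.31 = 1990 kPa.
Isochoric: V stays 4.31 L; P/T = const ⇒ T₂ = 2430 K, P₂ = 8060 kPa.
For an ideal gas ΔU = nCvΔT with Cv = (5/2)R = 20.8 J/(mol·K).
ΔU = 1.72×20.8×(2430−600) = 65400 J.

65400 J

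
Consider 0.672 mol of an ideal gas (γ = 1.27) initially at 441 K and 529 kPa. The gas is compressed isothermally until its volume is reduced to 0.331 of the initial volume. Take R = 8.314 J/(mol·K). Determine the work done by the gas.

-2720 J

V₁ = nRT₁/P₁ = 0.672×8.314×441/529 = 4.66 L.
Isothermal: T stays 441 K; PV = const ⇒ V₂ = 1.54 L, P₂ = 1600 kPa.
W = nRT ln(V₂/V₁) = 0.672×8.314×441×ln(0.331) = -2720 J.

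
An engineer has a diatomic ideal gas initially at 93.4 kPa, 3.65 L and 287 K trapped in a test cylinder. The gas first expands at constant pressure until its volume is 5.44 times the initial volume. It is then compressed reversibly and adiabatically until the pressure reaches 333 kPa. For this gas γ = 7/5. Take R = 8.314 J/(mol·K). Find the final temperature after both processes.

2250 K

n = P₁V₁/(RT₁) = 93.4×3.65/(8.314×287) = 0.143 mol.
Step 1 — Isobaric: P stays 93.4 kPa; V/T = const ⇒ T₂ = 1560 K, V₂ = 19.9 L.
W = PΔV = 93.4×(19.9−3.65) kPa·L = 1510 J.
ΔU = nCvΔT = 0.143×20.8×(1560−287) = 3780 J.
Q = ΔU + W = nCpΔT = 5300 J.
State after step 1: P = 93.4 kPa, V = 19.9 L, T = 1560 K.
Step 2 — Adiabatic: T₂/T₁ = (P₂/P₁)^((γ−1)/γ) ⇒ T₂ = 1560×(3.57)^0.286 = 2250 K; V₂ = 8.01 L.
ΔU = nCvΔT = 0.143×20.8×(2250−1560) = 2030 J.
Q = 0 for an adiabatic process, so W = −ΔU = -2030 J.
Net over both steps: W = -517 J, Q = 5300 J, ΔU = 5810 J.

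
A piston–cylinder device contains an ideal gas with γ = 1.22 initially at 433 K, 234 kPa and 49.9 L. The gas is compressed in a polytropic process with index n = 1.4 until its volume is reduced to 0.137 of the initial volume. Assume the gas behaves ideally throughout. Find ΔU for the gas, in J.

n = P₁V₁/(RT₁) = 234×49.9/(8.314×433) = 3.24 mol.
Polytropic n=1.4: T₂ = T₁(V₁/V₂)^(n−1) = 433×(7.30)^0.40 = 959 K; P₂ = P₁(V₁/V₂)^n = 3780 kPa.
For an ideal gas ΔU = nCvΔT with Cv = R/(γ−1) = 37.8 J/(mol·K).
ΔU = 3.24×37.8×(959−433) = 64500 J.

64500 J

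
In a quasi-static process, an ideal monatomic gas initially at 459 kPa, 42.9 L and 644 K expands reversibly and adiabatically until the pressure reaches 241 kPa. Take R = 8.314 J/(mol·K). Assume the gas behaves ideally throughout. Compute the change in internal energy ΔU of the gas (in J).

-6710 J

n = P₁V₁/(RT₁) = 459×42.9/(8.314×644) = 3.68 mol.
Adiabatic: T₂/T₁ = (P₂/P₁)^((γ−1)/γ) ⇒ T₂ = 644×(0.525)^0.400 = 498 K; V₂ = 63.1 L.
For an ideal gas ΔU = nCvΔT with Cv = (3/2)R = 12.5 J/(mol·K).
ΔU = 3.68×12.5×(498−644) = -6710 J.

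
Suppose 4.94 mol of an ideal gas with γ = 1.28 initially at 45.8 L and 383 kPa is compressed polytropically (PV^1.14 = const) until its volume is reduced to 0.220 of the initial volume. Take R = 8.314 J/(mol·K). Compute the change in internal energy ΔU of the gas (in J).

T₁ = P₁V₁/(nR) = 383×45.8/(4.94×8.314) = 427 K.
Polytropic n=1.14: T₂ = T₁(V₁/V₂)^(n−1) = 427×(4.55)^0.14 = 528 K; P₂ = P₁(V₁/V₂)^n = 2150 kPa.
For an ideal gas ΔU = nCvΔT with Cv = R/(γ−1) = 29.7 J/(mol·K).
ΔU = 4.94×29.7×(528−427) = 14800 J.

14800 J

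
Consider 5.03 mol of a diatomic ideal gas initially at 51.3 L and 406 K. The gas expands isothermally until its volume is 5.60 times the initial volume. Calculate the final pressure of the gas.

59.1 kPa

P₁ = nRT₁/V₁ = 5.03×8.314×406/51.3 = 331 kPa.
Isothermal: T stays 406 K; PV = const ⇒ V₂ = 287 L, P₂ = 59.1 kPa.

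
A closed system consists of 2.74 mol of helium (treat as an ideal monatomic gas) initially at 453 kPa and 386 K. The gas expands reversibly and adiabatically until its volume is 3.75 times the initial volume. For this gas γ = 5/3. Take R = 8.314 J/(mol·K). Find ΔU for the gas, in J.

V₁ = nRT₁/P₁ = 2.74×8.314×386/453 = 19.4 L.
Adiabatic: TV^(γ−1) = const ⇒ T₂ = 386×(0.267)^0.667 = 160 K; PV^γ = const ⇒ P₂ = 50.0 kPa.
For an ideal gas ΔU = nCvΔT with Cv = (3/2)R = 12.5 J/(mol·K).
ΔU = 2.74×12.5×(160−386) = -7730 J.

-7730 J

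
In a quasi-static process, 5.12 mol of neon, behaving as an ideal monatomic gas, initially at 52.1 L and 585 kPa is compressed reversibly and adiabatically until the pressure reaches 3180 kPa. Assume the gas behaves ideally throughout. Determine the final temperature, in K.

T₁ = P₁V₁/(nR) = 585×52.1/(5.12×8.314) = 716 K.
Adiabatic: T₂/T₁ = (P₂/P₁)^((γ−1)/γ) ⇒ T₂ = 716×(5.44)^0.400 = 1410 K; V₂ = 18.9 L.

1410 K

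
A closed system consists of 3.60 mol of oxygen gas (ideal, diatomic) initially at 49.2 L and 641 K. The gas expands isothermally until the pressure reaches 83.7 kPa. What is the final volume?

229 L

P₁ = nRT₁/V₁ = 3.60×8.314×641/49.2 = 390 kPa.
Isothermal: T stays 641 K; PV = const ⇒ V₂ = 229 L, P₂ = 83.7 kPa.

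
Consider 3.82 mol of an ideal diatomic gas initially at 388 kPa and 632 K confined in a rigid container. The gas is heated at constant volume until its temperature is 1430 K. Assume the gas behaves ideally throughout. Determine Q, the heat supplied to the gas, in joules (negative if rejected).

V₁ = nRT₁/P₁ = 3.82×8.314×632/388 = 51.7 L.
Isochoric: V stays 51.7 L; P/T = const ⇒ T₂ = 1430 K, P₂ = 878 kPa.
W = 0 (no volume change).
ΔU = nCvΔT = 3.82×20.8×(1430−632) = 63400 J.
Q = ΔU = 63400 J.

63400 J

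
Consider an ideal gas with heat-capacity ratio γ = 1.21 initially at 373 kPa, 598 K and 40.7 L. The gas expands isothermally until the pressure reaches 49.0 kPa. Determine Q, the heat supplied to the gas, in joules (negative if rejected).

n = P₁V₁/(RT₁) = 373×40.7/(8.314×598) = 3.05 mol.
Isothermal: T stays 598 K; PV = const ⇒ V₂ = 310 L, P₂ = 49.0 kPa.
ΔU = 0 (ideal gas, T constant).
W = nRT ln(V₂/V₁) = 3.05×8.314×598×ln(7.61) = 30800 J.
Q = ΔU + W = 30800 J.

30800 J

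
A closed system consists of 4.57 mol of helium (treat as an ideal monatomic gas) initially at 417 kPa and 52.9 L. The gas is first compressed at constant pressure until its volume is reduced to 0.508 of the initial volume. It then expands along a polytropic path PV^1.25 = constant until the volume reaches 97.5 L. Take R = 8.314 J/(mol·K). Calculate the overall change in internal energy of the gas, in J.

T₁ = P₁V₁/(nR) = 417×52.9/(4.57×8.314) = 581 K.
Step 1 — Isobaric: P stays 417 kPa; V/T = const ⇒ T₂ = 295 K, V₂ = 26.9 L.
W = PΔV = 417×(26.9−52.9) kPa·L = -10900 J.
ΔU = nCvΔT = 4.57×12.5×(295−581) = -16300 J.
Q = ΔU + W = nCpΔT = -27100 J.
State after step 1: P = 417 kPa, V = 26.9 L, T = 295 K.
Step 2 — Polytropic n=1.25: T₂ = T₁(V₁/V₂)^(n−1) = 295×(0.276)^0.25 = 214 K; P₂ = P₁(V₁/V₂)^n = 83.3 kPa.
W = (P₁V₁−P₂V₂)/(n−1) = (417×26.9−83.3×97.5)/0.25 = 12300 J.
ΔU = nCvΔT = 4.57×12.5×(214−295) = -4630 J.
Q = ΔU + W = 7720 J.
Net over both steps: W = 1490 J, Q = -19400 J, ΔU = -20900 J.

-20900 J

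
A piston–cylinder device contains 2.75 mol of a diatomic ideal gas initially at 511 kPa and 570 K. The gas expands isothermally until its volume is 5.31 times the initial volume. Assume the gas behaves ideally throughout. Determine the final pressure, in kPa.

V₁ = nRT₁/P₁ = 2.75×8.314×570/511 = 25.5 L.
Isothermal: T stays 570 K; PV = const ⇒ V₂ = 135 L, P₂ = 96.2 kPa.

96.2 kPa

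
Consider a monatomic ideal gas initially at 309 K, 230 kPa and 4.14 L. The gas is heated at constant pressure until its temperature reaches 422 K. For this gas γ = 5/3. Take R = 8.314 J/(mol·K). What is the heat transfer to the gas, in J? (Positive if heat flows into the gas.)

871 J

n = P₁V₁/(RT₁) = 230×4.14/(8.314×309) = 0.371 mol.
Isobaric: P stays 230 kPa; V/T = const ⇒ T₂ = 422 K, V₂ = 5.65 L.
W = PΔV = 230×(5.65−4.14) kPa·L = 348 J.
ΔU = nCvΔT = 0.371×12.5×(422−309) = 522 J.
Q = ΔU + W = nCpΔT = 871 J.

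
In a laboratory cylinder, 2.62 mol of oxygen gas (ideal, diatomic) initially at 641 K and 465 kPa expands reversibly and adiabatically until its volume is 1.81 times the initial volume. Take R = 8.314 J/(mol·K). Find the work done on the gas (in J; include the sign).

-7370 J

V₁ = nRT₁/P₁ = 2.62×8.314×641/465 = 30.0 L.
Adiabatic: TV^(γ−1) = const ⇒ T₂ = 641×(0.552)^0.400 = 506 K; PV^γ = const ⇒ P₂ = 203 kPa.
ΔU = nCvΔT = 2.62×20.8×(506−641) = -7370 J.
Q = 0 for an adiabatic process, so W = −ΔU = 7370 J.
Work done on the gas = −W_by = -7370 J.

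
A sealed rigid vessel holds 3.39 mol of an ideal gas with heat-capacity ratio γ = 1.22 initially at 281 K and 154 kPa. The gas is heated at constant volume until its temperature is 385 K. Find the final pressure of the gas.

V₁ = nRT₁/P₁ = 3.39×8.314×281/154 = 51.4 L.
Isochoric: V stays 51.4 L; P/T = const ⇒ T₂ = 385 K, P₂ = 211 kPa.

211 kPa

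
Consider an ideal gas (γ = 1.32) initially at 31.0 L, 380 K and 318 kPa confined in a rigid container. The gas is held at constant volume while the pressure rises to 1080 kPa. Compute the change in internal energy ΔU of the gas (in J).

73800 J

n = P₁V₁/(RT₁) = 318×31.0/(8.314×380) = 3.12 mol.
Isochoric: V stays 31.0 L; P/T = const ⇒ T₂ = 1290 K, P₂ = 1080 kPa.
For an ideal gas ΔU = nCvΔT with Cv = R/(γ−1) = 26.0 J/(mol·K).
ΔU = 3.12×26.0×(1290−380) = 73800 J.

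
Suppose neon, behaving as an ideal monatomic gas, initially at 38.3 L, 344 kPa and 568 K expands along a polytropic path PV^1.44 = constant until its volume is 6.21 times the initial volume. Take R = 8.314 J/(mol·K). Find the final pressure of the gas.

24.8 kPa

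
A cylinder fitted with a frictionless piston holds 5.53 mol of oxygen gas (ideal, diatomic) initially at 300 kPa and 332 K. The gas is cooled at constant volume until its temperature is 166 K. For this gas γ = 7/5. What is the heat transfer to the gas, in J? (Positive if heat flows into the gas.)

-19100 J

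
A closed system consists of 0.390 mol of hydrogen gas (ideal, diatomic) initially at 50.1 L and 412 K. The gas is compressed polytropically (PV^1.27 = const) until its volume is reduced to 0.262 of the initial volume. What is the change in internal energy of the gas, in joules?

P₁ = nRT₁/V₁ = 0.390×8.314×412/50.1 = 26.7 kPa.
Polytropic n=1.27: T₂ = T₁(V₁/V₂)^(n−1) = 412×(3.82)^0.27 = 592 K; P₂ = P₁(V₁/V₂)^n = 146 kPa.
For an ideal gas ΔU = nCvΔT with Cv = (5/2)R = 20.8 J/(mol·K).
ΔU = 0.390×20.8×(592−412) = 1460 J.

1460 J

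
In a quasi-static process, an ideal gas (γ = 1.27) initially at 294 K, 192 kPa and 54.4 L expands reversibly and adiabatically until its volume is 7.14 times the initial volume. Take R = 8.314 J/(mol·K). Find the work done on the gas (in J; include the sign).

n = P₁V₁/(RT₁) = 192×54.4/(8.314×294) = 4.27 mol.
Adiabatic: TV^(γ−1) = const ⇒ T₂ = 294×(0.140)^0.270 = 173 K; PV^γ = const ⇒ P₂ = 15.8 kPa.
ΔU = nCvΔT = 4.27×30.8×(173−294) = -15900 J.
Q = 0 for an adiabatic process, so W = −ΔU = 15900 J.
Work done on the gas = −W_by = -15900 J.

-15900 J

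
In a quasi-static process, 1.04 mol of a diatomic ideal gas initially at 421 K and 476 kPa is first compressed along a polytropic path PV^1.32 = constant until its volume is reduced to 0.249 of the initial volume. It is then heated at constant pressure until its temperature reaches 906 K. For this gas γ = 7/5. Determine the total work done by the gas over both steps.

-4220 J

V₁ = nRT₁/P₁ = 1.04×8.314×421/476 = 7.65 L.
Step 1 — Polytropic n=1.32: T₂ = T₁(V₁/V₂)^(n−1) = 421×(4.02)^0.32 = 657 K; P₂ = P₁(V₁/V₂)^n = 2980 kPa.
W = (P₁V₁−P₂V₂)/(n−1) = (476×7.65−2980×1.90)/0.32 = -6370 J.
ΔU = nCvΔT = 1.04×20.8×(657−421) = 5100 J.
Q = ΔU + W = -1270 J.
State after step 1: P = 2980 kPa, V = 1.90 L, T = 657 K.
Step 2 — Isobaric: P stays 2980 kPa; V/T = const ⇒ T₂ = 906 K, V₂ = 2.63 L.
W = PΔV = 2980×(2.63−1.90) kPa·L = 2150 J.
ΔU = nCvΔT = 1.04×20.8×(906−657) = 5380 J.
Q = ΔU + W = nCpΔT = 7540 J.
Net over both steps: W = -4220 J, Q = 6260 J, ΔU = 10500 J.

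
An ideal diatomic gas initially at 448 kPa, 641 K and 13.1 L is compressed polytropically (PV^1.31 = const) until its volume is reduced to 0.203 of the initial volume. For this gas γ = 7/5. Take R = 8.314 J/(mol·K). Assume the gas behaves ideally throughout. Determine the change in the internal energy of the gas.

n = P₁V₁/(RT₁) = 448×13.1/(8.314×641) = 1.10 mol.
Polytropic n=1.31: T₂ = T₁(V₁/V₂)^(n−1) = 641×(4.93)^0.31 = 1050 K; P₂ = P₁(V₁/V₂)^n = 3620 kPa.
For an ideal gas ΔU = nCvΔT with Cv = (5/2)R = 20.8 J/(mol·K).
ΔU = 1.10×20.8×(1050−641) = 9380 J.

9380 J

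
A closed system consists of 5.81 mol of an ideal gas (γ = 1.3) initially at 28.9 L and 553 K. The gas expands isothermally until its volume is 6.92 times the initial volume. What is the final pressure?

134 kPa

P₁ = nRT₁/V₁ = 5.81×8.314×553/28.9 = 924 kPa.
Isothermal: T stays 553 K; PV = const ⇒ V₂ = 200 L, P₂ = 134 kPa.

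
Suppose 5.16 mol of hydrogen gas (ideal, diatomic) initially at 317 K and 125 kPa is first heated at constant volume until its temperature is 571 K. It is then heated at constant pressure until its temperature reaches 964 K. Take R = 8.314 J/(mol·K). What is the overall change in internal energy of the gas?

69400 J

V₁ = nRT₁/P₁ = 5.16×8.314×317/125 = 109 L.
Step 1 — Isochoric: V stays 109 L; P/T = const ⇒ T₂ = 571 K, P₂ = 225 kPa.
W = 0 (no volume change).
ΔU = nCvΔT = 5.16×20.8×(571−317) = 27200 J.
Q = ΔU = 27200 J.
State after step 1: P = 225 kPa, V = 109 L, T = 571 K.
Step 2 — Isobaric: P stays 225 kPa; V/T = const ⇒ T₂ = 964 K, V₂ = 184 L.
W = PΔV = 225×(184−109) kPa·L = 16900 J.
ΔU = nCvΔT = 5.16×20.8×(964−571) = 42100 J.
Q = ΔU + W = nCpΔT = 59000 J.
Net over both steps: W = 16900 J, Q = 86300 J, ΔU = 69400 J.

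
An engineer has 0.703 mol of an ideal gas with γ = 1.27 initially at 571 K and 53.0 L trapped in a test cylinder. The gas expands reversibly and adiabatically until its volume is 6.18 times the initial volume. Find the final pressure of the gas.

P₁ = nRT₁/V₁ = 0.703×8.314×571/53.0 = 63.0 kPa.
Adiabatic: TV^(γ−1) = const ⇒ T₂ = 571×(0.162)^0.270 = 349 K; PV^γ = const ⇒ P₂ = 6.23 kPa.

6.23 kPa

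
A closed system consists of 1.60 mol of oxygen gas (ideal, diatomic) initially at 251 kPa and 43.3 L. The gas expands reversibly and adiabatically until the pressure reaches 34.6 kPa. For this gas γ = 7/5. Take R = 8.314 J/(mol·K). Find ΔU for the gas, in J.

-11700 J

T₁ = P₁V₁/(nR) = 251×43.3/(1.60×8.314) = 817 K.
Adiabatic: T₂/T₁ = (P₂/P₁)^((γ−1)/γ) ⇒ T₂ = 817×(0.138)^0.286 = 464 K; V₂ = 178 L.
For an ideal gas ΔU = nCvΔT with Cv = (5/2)R = 20.8 J/(mol·K).
ΔU = 1.60×20.8×(464−817) = -11700 J.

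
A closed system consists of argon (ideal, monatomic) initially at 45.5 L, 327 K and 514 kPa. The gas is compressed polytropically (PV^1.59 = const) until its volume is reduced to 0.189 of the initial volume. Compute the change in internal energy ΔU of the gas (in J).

58700 J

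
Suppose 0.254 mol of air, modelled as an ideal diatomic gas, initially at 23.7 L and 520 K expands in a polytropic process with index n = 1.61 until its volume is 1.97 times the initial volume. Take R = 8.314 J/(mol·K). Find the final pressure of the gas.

P₁ = nRT₁/V₁ = 0.254×8.314×520/23.7 = 46.3 kPa.
Polytropic n=1.61: T₂ = T₁(V₁/V₂)^(n−1) = 520×(0.508)^0.61 = 344 K; P₂ = P₁(V₁/V₂)^n = 15.6 kPa.

15.6 kPa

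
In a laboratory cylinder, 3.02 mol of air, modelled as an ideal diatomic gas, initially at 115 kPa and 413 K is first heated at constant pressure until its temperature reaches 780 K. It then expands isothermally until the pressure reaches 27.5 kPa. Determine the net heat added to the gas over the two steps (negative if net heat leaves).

60300 J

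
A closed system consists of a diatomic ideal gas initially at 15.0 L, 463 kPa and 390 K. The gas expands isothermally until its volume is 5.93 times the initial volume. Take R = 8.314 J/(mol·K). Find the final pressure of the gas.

78.1 kPa

Isothermal: T stays 390 K; PV = const ⇒ V₂ = 88.9 L, P₂ = 78.1 kPa.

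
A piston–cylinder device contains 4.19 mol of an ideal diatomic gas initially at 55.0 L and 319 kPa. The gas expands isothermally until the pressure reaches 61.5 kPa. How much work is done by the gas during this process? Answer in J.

28900 J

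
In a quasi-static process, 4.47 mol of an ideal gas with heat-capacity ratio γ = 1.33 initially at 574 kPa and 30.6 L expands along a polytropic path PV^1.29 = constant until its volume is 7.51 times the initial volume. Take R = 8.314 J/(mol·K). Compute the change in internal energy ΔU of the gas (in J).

-23600 J

T₁ = P₁V₁/(nR) = 574×30.6/(4.47×8.314) = 473 K.
Polytropic n=1.29: T₂ = T₁(V₁/V₂)^(n−1) = 473×(0.133)^0.29 = 263 K; P₂ = P₁(V₁/V₂)^n = 42.6 kPa.
For an ideal gas ΔU = nCvΔT with Cv = R/(γ−1) = 25.2 J/(mol·K).
ΔU = 4.47×25.2×(263−473) = -23600 J.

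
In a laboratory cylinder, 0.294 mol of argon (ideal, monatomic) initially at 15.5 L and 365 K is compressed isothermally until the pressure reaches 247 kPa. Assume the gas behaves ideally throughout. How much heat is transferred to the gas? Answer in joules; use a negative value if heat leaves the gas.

P₁ = nRT₁/V₁ = 0.294×8.314×365/15.5 = 57.6 kPa.
Isothermal: T stays 365 K; PV = const ⇒ V₂ = 3.61 L, P₂ = 247 kPa.
ΔU = 0 (ideal gas, T constant).
W = nRT ln(V₂/V₁) = 0.294×8.314×365×ln(0.233) = -1300 J.
Q = ΔU + W = -1300 J.

-1300 J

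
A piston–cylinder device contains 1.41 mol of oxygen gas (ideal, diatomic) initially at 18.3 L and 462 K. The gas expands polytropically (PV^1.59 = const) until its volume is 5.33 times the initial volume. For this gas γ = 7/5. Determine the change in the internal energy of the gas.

-8490 J

P₁ = nRT₁/V₁ = 1.41×8.314×462/18.3 = 296 kPa.
Polytropic n=1.59: T₂ = T₁(V₁/V₂)^(n−1) = 462×(0.188)^0.59 = 172 K; P₂ = P₁(V₁/V₂)^n = 20.7 kPa.
For an ideal gas ΔU = nCvΔT with Cv = (5/2)R = 20.8 J/(mol·K).
ΔU = 1.41×20.8×(172−462) = -8490 J.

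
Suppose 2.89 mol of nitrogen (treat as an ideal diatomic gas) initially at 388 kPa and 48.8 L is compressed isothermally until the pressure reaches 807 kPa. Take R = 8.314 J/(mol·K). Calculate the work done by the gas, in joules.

-13900 J

T₁ = P₁V₁/(nR) = 388×48.8/(2.89×8.314) = 788 K.
Isothermal: T stays 788 K; PV = const ⇒ V₂ = 23.5 L, P₂ = 807 kPa.
W = nRT ln(V₂/V₁) = 2.89×8.314×788×ln(0.481) = -13900 J.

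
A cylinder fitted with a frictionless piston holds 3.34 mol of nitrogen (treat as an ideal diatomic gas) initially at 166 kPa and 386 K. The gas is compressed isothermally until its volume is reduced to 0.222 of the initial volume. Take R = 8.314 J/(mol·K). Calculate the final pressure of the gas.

748 kPa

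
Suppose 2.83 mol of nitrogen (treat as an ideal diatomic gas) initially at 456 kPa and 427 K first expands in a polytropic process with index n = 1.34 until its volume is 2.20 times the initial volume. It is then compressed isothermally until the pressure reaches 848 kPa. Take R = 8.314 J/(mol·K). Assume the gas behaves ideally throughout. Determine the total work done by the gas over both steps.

V₁ = nRT₁/P₁ = 2.83×8.314×427/456 = 22.0 L.
Step 1 — Polytropic n=1.34: T₂ = T₁(V₁/V₂)^(n−1) = 427×(0.455)^0.34 = 327 K; P₂ = P₁(V₁/V₂)^n = 159 kPa.
W = (P₁V₁−P₂V₂)/(n−1) = (456×22.0−159×48.5)/0.34 = 6950 J.
ΔU = nCvΔT = 2.83×20.8×(327−427) = -5910 J.
Q = ΔU + W = 1040 J.
State after step 1: P = 159 kPa, V = 48.5 L, T = 327 K.
Step 2 — Isothermal: T stays 327 K; PV = const ⇒ V₂ = 9.06 L, P₂ = 848 kPa.
ΔU = 0 (ideal gas, T constant).
W = nRT ln(V₂/V₁) = 2.83×8.314×327×ln(0.187) = -12900 J.
Q = ΔU + W = -12900 J.
Net over both steps: W = -5940 J, Q = -11800 J, ΔU = -5910 J.

-5940 J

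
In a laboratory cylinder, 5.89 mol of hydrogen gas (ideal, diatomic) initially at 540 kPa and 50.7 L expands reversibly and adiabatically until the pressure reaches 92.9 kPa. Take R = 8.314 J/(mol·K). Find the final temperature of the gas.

338 K

T₁ = P₁V₁/(nR) = 540×50.7/(5.89×8.314) = 559 K.
Adiabatic: T₂/T₁ = (P₂/P₁)^((γ−1)/γ) ⇒ T₂ = 559×(0.172)^0.286 = 338 K; V₂ = 178 L.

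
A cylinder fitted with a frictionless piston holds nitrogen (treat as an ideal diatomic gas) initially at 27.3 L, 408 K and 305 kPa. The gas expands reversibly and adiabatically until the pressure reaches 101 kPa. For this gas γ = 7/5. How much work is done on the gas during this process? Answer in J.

n = P₁V₁/(RT₁) = 305×27.3/(8.314×408) = 2.45 mol.
Adiabatic: T₂/T₁ = (P₂/P₁)^((γ−1)/γ) ⇒ T₂ = 408×(0.331)^0.286 = 298 K; V₂ = 60.1 L.
ΔU = nCvΔT = 2.45×20.8×(298−408) = -5640 J.
Q = 0 for an adiabatic process, so W = −ΔU = 5640 J.
Work done on the gas = −W_by = -5640 J.

-5640 J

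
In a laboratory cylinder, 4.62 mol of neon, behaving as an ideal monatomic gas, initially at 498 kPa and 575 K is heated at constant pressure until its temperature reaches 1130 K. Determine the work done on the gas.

-21300 J

V₁ = nRT₁/P₁ = 4.62×8.314×575/498 = 44.3 L.
Isobaric: P stays 498 kPa; V/T = const ⇒ T₂ = 1130 K, V₂ = 87.2 L.
W = PΔV = 498×(87.2−44.3) kPa·L = 21300 J.
Work done on the gas = −W_by = -21300 J.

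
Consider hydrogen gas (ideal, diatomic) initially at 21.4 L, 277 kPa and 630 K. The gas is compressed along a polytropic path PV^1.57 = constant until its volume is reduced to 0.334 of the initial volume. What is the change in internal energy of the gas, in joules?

n = P₁V₁/(RT₁) = 277×21.4/(8.314×630) = 1.13 mol.
Polytropic n=1.57: T₂ = T₁(V₁/V₂)^(n−1) = 630×(2.99)^0.57 = 1180 K; P₂ = P₁(V₁/V₂)^n = 1550 kPa.
For an ideal gas ΔU = nCvΔT with Cv = (5/2)R = 20.8 J/(mol·K).
ΔU = 1.13×20.8×(1180−630) = 12900 J.

12900 J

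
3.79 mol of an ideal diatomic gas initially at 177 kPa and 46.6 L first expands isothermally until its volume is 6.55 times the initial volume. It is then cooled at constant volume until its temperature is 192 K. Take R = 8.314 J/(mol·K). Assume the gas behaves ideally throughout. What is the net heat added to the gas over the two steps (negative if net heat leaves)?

10000 J

T₁ = P₁V₁/(nR) = 177×46.6/(3.79×8.314) = 262 K.
Step 1 — Isothermal: T stays 262 K; PV = const ⇒ V₂ = 305 L, P₂ = 27.0 kPa.
ΔU = 0 (ideal gas, T constant).
W = nRT ln(V₂/V₁) = 3.79×8.314×262×ln(6.55) = 15500 J.
Q = ΔU + W = 15500 J.
State after step 1: P = 27.0 kPa, V = 305 L, T = 262 K.
Step 2 — Isochoric: V stays 305 L; P/T = const ⇒ T₂ = 192 K, P₂ = 19.8 kPa.
W = 0 (no volume change).
ΔU = nCvΔT = 3.79×20.8×(192−262) = -5500 J.
Q = ΔU = -5500 J.
Net over both steps: W = 15500 J, Q = 10000 J, ΔU = -5500 J.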